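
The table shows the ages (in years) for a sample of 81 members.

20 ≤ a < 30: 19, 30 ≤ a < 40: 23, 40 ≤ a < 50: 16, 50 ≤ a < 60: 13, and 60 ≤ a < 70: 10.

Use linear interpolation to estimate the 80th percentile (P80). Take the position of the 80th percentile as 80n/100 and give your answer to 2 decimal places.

55.23

Cumulative frequencies: 19, 42, 58, 71, 81
n = 81; position = 80n/100 = 64.8.
This falls in the class 50 ≤ a < 60: L = 50, F = 58, f = 13, h = 10.
80th percentile ≈ 50 + ((64.8 − 58) / 13) × 10 = 55.2308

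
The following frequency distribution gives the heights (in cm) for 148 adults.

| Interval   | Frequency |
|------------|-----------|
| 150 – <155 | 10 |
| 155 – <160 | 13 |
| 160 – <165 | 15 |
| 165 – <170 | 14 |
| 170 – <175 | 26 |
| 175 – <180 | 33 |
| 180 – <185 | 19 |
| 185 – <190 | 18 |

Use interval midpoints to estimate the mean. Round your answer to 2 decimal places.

172.57

Midpoints: 152.5, 157.5, 162.5, 167.5, 172.5, 177.5, 182.5, 187.5
Σfm = 10×152.5 + 13×157.5 + 15×162.5 + 14×167.5 + 26×172.5 + 33×177.5 + 19×182.5 + 18×187.5 = 25540
n = Σf = 148
Mean = 25540 / 148 = 172.5676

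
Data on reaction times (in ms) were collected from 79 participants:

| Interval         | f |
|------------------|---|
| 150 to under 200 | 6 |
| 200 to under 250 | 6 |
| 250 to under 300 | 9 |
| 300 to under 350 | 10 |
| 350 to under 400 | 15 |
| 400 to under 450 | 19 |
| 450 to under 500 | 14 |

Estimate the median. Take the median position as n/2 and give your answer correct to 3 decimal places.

Cumulative frequencies: 6, 12, 21, 31, 46, 65, 79
n = 79; position = n/2 = 39.5.
This falls in the class 350 to under 400: L = 350, F = 31, f = 15, h = 50.
Median ≈ 350 + ((39.5 − 31) / 15) × 50 = 378.3333

378.333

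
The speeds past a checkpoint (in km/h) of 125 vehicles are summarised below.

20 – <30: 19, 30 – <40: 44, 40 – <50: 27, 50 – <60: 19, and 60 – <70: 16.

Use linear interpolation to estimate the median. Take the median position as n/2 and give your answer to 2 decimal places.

Cumulative frequencies: 19, 63, 90, 109, 125
n = 125; position = n/2 = 62.5.
This falls in the class 30 – <40: L = 30, F = 19, f = 44, h = 10.
Median ≈ 30 + ((62.5 − 19) / 44) × 10 = 39.8864

39.89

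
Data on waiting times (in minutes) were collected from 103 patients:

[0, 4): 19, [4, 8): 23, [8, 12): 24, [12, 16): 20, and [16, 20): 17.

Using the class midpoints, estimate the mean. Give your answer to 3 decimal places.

9.728

Midpoints: 2, 6, 10, 14, 18
Σfm = 19×2 + 23×6 + 24×10 + 20×14 + 17×18 = 1002
n = Σf = 103
Mean = 1002 / 103 = 9.7282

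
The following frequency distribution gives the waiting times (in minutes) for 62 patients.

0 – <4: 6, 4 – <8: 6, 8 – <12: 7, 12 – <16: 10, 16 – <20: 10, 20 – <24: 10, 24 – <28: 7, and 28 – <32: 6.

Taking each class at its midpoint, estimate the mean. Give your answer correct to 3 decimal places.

16.452

Midpoints: 2, 6, 10, 14, 18, 22, 26, 30
Σfm = 6×2 + 6×6 + 7×10 + 10×14 + 10×18 + 10×22 + 7×26 + 6×30 = 1020
n = Σf = 62
Mean = 1020 / 62 = 16.4516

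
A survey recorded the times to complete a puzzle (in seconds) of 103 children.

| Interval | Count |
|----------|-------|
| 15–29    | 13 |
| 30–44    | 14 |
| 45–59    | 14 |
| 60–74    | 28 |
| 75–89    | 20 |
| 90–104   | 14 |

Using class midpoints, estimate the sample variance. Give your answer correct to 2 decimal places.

556.82

Midpoints: 22, 37, 52, 67, 82, 97
n = 103, Σfm = 6406, mean = 62.1942
Σfm² = 455212
Σf(m − x̄)² = Σfm² − (Σfm)²/n = 455212 − 6406²/103 = 56796.1165
Sample variance = 56796.1165 / 102 = 556.8247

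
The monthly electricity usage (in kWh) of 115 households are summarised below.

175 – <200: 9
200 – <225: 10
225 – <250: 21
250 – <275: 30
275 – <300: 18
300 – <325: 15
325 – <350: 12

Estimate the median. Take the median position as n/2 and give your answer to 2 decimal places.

Cumulative frequencies: 9, 19, 40, 70, 88, 103, 115
n = 115; position = n/2 = 57.5.
This falls in the class 250 – <275: L = 250, F = 40, f = 30, h = 25.
Median ≈ 250 + ((57.5 − 40) / 30) × 25 = 264.5833

264.58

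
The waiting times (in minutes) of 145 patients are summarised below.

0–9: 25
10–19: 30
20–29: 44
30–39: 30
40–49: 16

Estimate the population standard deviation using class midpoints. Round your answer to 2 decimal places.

12.37

Midpoints: 4.5, 14.5, 24.5, 34.5, 44.5
n = 145, Σfm = 3372.5, mean = 23.2586
Σfm² = 100616.25
Σf(m − x̄)² = Σfm² − (Σfm)²/n = 100616.25 − 3372.5²/145 = 22176.5517
Population variance = 22176.5517 / 145 = 152.9417
Standard deviation = √152.9417 = 12.3670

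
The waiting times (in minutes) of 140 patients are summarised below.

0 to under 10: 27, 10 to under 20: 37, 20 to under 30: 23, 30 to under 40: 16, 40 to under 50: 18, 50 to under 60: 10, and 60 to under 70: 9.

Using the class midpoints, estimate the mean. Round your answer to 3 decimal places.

26.929

Midpoints: 5, 15, 25, 35, 45, 55, 65
Σfm = 27×5 + 37×15 + 23×25 + 16×35 + 18×45 + 10×55 + 9×65 = 3770
n = Σf = 140
Mean = 3770 / 140 = 26.9286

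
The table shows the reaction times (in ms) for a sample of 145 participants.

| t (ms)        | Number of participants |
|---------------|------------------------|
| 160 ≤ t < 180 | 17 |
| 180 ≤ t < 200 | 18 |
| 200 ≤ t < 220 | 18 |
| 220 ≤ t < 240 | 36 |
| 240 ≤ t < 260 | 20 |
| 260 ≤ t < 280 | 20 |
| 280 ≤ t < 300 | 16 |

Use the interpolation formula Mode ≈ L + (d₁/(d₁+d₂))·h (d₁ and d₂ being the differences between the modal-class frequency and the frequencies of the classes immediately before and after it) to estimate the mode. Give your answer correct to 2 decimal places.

Modal class: 220 ≤ t < 240 (highest frequency 36).
d₁ = 36 − 18 = 18, d₂ = 36 − 20 = 16
Mode ≈ 220 + (18/(18+16)) × 20 = 220 + 10.5882 = 230.5882

230.59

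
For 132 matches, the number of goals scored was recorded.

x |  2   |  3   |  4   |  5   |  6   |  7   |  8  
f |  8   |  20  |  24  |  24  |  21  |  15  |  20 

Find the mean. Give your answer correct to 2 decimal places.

Values: 2, 3, 4, 5, 6, 7, 8
Σfx = 8×2 + 20×3 + 24×4 + 24×5 + 21×6 + 15×7 + 20×8 = 683
n = Σf = 132
Mean = 683 / 132 = 5.1742

5.17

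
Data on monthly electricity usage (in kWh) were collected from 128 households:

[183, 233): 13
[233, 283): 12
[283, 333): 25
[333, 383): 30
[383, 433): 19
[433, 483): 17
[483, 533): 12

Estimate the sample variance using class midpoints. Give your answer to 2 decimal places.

7578.59

Midpoints: 208, 258, 308, 358, 408, 458, 508
n = 128, Σfm = 45874, mean = 358.3906
Σfm² = 17403292
Σf(m − x̄)² = Σfm² − (Σfm)²/n = 17403292 − 45874²/128 = 962480.4688
Sample variance = 962480.4688 / 127 = 7578.5864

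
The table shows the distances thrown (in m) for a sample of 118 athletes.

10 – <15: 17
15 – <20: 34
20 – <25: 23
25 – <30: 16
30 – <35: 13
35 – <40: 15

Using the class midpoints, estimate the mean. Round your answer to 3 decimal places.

23.305

Midpoints: 12.5, 17.5, 22.5, 27.5, 32.5, 37.5
Σfm = 17×12.5 + 34×17.5 + 23×22.5 + 16×27.5 + 13×32.5 + 15×37.5 = 2750
n = Σf = 118
Mean = 2750 / 118 = 23.3051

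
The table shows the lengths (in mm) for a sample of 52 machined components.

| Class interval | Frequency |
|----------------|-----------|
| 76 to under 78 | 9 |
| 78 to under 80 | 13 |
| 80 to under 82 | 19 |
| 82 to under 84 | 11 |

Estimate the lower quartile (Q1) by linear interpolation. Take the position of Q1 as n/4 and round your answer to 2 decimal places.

78.62

Cumulative frequencies: 9, 22, 41, 52
n = 52; position = n/4 = 13.
This falls in the class 78 to under 80: L = 78, F = 9, f = 13, h = 2.
Lower quartile ≈ 78 + ((13 − 9) / 13) × 2 = 78.6154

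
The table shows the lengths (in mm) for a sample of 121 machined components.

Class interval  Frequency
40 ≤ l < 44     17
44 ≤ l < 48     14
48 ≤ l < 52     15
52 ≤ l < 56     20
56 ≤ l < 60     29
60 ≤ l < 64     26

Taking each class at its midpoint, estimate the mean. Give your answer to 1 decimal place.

53.6

Midpoints: 42, 46, 50, 54, 58, 62
Σfm = 17×42 + 14×46 + 15×50 + 20×54 + 29×58 + 26×62 = 6482
n = Σf = 121
Mean = 6482 / 121 = 53.5702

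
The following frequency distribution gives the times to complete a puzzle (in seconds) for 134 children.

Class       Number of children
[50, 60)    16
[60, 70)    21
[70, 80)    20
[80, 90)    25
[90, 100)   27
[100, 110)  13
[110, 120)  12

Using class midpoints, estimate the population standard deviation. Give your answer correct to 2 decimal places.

17.95

Midpoints: 55, 65, 75, 85, 95, 105, 115
n = 134, Σfm = 11180, mean = 83.4328
Σfm² = 975950
Σf(m − x̄)² = Σfm² − (Σfm)²/n = 975950 − 11180²/134 = 43170.8955
Population variance = 43170.8955 / 134 = 322.1709
Standard deviation = √322.1709 = 17.9491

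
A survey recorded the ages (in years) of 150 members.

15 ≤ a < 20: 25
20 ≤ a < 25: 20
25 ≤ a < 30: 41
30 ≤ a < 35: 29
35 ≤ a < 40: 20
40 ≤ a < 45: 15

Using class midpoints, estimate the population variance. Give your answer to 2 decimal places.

Midpoints: 17.5, 22.5, 27.5, 32.5, 37.5, 42.5
n = 150, Σfm = 4345, mean = 28.9667
Σfm² = 134637.5
Σf(m − x̄)² = Σfm² − (Σfm)²/n = 134637.5 − 4345²/150 = 8777.3333
Population variance = 8777.3333 / 150 = 58.5156

58.52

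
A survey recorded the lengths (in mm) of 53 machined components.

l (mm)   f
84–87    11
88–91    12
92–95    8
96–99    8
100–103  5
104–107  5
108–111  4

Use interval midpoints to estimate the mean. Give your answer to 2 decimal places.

94.63

Midpoints: 85.5, 89.5, 93.5, 97.5, 101.5, 105.5, 109.5
Σfm = 11×85.5 + 12×89.5 + 8×93.5 + 8×97.5 + 5×101.5 + 5×105.5 + 4×109.5 = 5015.5
n = Σf = 53
Mean = 5015.5 / 53 = 94.6321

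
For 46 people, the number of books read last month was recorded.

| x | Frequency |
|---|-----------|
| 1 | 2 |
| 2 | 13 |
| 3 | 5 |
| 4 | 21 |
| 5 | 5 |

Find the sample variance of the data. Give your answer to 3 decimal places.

Values: 1, 2, 3, 4, 5
n = 46, Σfx = 152, mean = 3.3043
Σfx² = 560
Σf(x − x̄)² = Σfx² − (Σfx)²/n = 560 − 152²/46 = 57.7391
Sample variance = 57.7391 / 45 = 1.2831

1.283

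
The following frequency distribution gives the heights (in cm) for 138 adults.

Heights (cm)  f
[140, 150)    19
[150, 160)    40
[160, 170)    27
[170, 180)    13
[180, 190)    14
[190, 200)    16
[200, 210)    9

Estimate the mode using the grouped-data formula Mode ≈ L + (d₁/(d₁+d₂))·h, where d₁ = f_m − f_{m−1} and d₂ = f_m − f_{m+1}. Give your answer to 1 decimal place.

156.2

Modal class: [150, 160) (highest frequency 40).
d₁ = 40 − 19 = 21, d₂ = 40 − 27 = 13
Mode ≈ 150 + (21/(21+13)) × 10 = 150 + 6.1765 = 156.1765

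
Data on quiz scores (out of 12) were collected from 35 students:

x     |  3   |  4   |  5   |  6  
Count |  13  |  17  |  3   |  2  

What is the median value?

4

Cumulative frequencies: 13, 30, 33, 35
n = 35, so the median is the value in position (n+1)/2 = 18.
Position 18 falls at value 4.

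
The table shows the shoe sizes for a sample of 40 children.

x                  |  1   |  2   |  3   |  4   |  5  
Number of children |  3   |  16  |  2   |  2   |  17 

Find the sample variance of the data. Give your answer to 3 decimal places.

Values: 1, 2, 3, 4, 5
n = 40, Σfx = 134, mean = 3.3500
Σfx² = 542
Σf(x − x̄)² = Σfx² − (Σfx)²/n = 542 − 134²/40 = 93.1000
Sample variance = 93.1000 / 39 = 2.3872

2.387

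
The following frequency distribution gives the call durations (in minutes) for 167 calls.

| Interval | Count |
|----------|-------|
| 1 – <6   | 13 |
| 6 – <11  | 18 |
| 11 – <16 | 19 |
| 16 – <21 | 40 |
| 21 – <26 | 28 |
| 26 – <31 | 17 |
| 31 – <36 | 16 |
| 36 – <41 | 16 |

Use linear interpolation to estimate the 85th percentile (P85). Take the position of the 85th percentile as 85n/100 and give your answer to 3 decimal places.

Cumulative frequencies: 13, 31, 50, 90, 118, 135, 151, 167
n = 167; position = 85n/100 = 141.95.
This falls in the class 31 – <36: L = 31, F = 135, f = 16, h = 5.
85th percentile ≈ 31 + ((141.95 − 135) / 16) × 5 = 33.1719

33.172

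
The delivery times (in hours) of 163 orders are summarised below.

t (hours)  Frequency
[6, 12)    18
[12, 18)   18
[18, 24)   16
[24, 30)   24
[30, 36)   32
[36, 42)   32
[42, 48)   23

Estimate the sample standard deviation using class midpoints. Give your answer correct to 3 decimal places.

Midpoints: 9, 15, 21, 27, 33, 39, 45
n = 163, Σfm = 4755, mean = 29.1718
Σfm² = 160155
Σf(m − x̄)² = Σfm² − (Σfm)²/n = 160155 − 4755²/163 = 21443.1902
Sample variance = 21443.1902 / 162 = 132.3654
Standard deviation = √132.3654 = 11.5050

11.505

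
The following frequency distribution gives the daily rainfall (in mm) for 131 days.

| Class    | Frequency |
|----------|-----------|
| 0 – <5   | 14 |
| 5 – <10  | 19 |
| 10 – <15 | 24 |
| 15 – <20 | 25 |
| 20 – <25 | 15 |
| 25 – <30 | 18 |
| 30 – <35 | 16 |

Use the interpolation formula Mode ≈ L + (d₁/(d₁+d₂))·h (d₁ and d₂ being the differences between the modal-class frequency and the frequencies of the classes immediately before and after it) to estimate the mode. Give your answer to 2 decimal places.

Modal class: 15 – <20 (highest frequency 25).
d₁ = 25 − 24 = 1, d₂ = 25 − 15 = 10
Mode ≈ 15 + (1/(1+10)) × 5 = 15 + 0.4545 = 15.4545

15.45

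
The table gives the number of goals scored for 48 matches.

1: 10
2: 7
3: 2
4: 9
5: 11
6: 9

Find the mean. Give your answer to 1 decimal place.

Values: 1, 2, 3, 4, 5, 6
Σfx = 10×1 + 7×2 + 2×3 + 9×4 + 11×5 + 9×6 = 175
n = Σf = 48
Mean = 175 / 48 = 3.6458

3.6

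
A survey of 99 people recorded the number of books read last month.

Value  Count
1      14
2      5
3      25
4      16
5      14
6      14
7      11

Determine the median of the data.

Cumulative frequencies: 14, 19, 44, 60, 74, 88, 99
n = 99, so the median is the value in position (n+1)/2 = 50.
Position 50 falls at value 4.

4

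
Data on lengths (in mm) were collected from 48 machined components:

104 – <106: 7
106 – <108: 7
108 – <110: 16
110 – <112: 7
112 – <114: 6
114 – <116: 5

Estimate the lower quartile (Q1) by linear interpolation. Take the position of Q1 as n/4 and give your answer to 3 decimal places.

Cumulative frequencies: 7, 14, 30, 37, 43, 48
n = 48; position = n/4 = 12.
This falls in the class 106 – <108: L = 106, F = 7, f = 7, h = 2.
Lower quartile ≈ 106 + ((12 − 7) / 7) × 2 = 107.4286

107.429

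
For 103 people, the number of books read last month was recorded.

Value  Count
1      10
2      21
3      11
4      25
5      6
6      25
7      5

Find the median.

4

Cumulative frequencies: 10, 31, 42, 67, 73, 98, 103
n = 103, so the median is the value in position (n+1)/2 = 52.
Position 52 falls at value 4.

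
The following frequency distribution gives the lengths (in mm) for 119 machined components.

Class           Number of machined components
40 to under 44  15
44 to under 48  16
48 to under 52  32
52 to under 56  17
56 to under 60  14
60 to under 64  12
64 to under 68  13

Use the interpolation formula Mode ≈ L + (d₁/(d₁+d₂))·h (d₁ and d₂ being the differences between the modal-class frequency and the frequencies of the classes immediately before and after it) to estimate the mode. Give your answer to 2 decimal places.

Modal class: 48 to under 52 (highest frequency 32).
d₁ = 32 − 16 = 16, d₂ = 32 − 17 = 15
Mode ≈ 48 + (16/(16+15)) × 4 = 48 + 2.0645 = 50.0645

50.06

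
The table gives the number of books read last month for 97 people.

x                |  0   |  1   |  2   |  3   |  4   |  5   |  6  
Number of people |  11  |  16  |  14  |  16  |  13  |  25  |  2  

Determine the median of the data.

Cumulative frequencies: 11, 27, 41, 57, 70, 95, 97
n = 97, so the median is the value in position (n+1)/2 = 49.
Position 49 falls at value 3.

3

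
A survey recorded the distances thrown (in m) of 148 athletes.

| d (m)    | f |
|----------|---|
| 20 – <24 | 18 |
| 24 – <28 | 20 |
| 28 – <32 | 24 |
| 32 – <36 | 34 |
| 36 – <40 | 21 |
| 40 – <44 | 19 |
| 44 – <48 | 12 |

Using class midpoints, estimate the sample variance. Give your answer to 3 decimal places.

50.876

Midpoints: 22, 26, 30, 34, 38, 42, 46
n = 148, Σfm = 4940, mean = 33.3784
Σfm² = 172368
Σf(m − x̄)² = Σfm² − (Σfm)²/n = 172368 − 4940²/148 = 7478.8108
Sample variance = 7478.8108 / 147 = 50.8763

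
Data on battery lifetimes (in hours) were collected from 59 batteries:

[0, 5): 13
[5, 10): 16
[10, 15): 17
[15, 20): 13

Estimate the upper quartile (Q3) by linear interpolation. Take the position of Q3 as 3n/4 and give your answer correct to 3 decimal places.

Cumulative frequencies: 13, 29, 46, 59
n = 59; position = 3n/4 = 44.25.
This falls in the class [10, 15): L = 10, F = 29, f = 17, h = 5.
Upper quartile ≈ 10 + ((44.25 − 29) / 17) × 5 = 14.4853

14.485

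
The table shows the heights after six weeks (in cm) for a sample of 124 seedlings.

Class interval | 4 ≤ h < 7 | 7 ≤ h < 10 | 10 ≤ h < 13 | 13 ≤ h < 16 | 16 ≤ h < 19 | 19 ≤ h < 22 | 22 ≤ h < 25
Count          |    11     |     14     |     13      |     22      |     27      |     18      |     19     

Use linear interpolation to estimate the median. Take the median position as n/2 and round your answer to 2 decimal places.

Cumulative frequencies: 11, 25, 38, 60, 87, 105, 124
n = 124; position = n/2 = 62.
This falls in the class 16 ≤ h < 19: L = 16, F = 60, f = 27, h = 3.
Median ≈ 16 + ((62 − 60) / 27) × 3 = 16.2222

16.22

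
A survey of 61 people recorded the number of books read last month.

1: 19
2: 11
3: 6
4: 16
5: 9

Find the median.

Cumulative frequencies: 19, 30, 36, 52, 61
n = 61, so the median is the value in position (n+1)/2 = 31.
Position 31 falls at value 3.

3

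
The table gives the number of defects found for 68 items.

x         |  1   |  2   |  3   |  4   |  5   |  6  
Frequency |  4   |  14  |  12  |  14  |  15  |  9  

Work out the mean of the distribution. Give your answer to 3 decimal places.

3.721

Values: 1, 2, 3, 4, 5, 6
Σfx = 4×1 + 14×2 + 12×3 + 14×4 + 15×5 + 9×6 = 253
n = Σf = 68
Mean = 253 / 68 = 3.7206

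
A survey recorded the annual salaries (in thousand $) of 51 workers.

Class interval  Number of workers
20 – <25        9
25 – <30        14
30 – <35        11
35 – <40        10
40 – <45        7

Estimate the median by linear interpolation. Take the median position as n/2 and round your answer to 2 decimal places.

31.14

Cumulative frequencies: 9, 23, 34, 44, 51
n = 51; position = n/2 = 25.5.
This falls in the class 30 – <35: L = 30, F = 23, f = 11, h = 5.
Median ≈ 30 + ((25.5 − 23) / 11) × 5 = 31.1364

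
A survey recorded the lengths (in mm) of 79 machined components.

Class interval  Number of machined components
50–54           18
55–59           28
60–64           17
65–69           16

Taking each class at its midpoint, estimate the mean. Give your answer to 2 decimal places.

Midpoints: 52, 57, 62, 67
Σfm = 18×52 + 28×57 + 17×62 + 16×67 = 4658
n = Σf = 79
Mean = 4658 / 79 = 58.9620

58.96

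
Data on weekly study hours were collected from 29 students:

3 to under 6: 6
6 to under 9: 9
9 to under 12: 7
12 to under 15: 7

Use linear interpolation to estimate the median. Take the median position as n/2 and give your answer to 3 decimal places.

8.833

Cumulative frequencies: 6, 15, 22, 29
n = 29; position = n/2 = 14.5.
This falls in the class 6 to under 9: L = 6, F = 6, f = 9, h = 3.
Median ≈ 6 + ((14.5 − 6) / 9) × 3 = 8.8333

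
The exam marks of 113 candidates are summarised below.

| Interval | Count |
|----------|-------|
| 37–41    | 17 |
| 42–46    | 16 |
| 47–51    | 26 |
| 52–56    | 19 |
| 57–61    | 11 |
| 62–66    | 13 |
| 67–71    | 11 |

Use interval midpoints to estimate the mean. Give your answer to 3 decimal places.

52.274

Midpoints: 39, 44, 49, 54, 59, 64, 69
Σfm = 17×39 + 16×44 + 26×49 + 19×54 + 11×59 + 13×64 + 11×69 = 5907
n = Σf = 113
Mean = 5907 / 113 = 52.2743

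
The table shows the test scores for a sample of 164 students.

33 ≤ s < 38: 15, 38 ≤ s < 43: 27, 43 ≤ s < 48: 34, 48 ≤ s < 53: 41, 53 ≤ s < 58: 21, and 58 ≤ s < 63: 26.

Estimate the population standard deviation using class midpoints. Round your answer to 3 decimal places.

Midpoints: 35.5, 40.5, 45.5, 50.5, 55.5, 60.5
n = 164, Σfm = 7982, mean = 48.6707
Σfm² = 397991
Σf(m − x̄)² = Σfm² − (Σfm)²/n = 397991 − 7982²/164 = 9501.2195
Population variance = 9501.2195 / 164 = 57.9343
Standard deviation = √57.9343 = 7.6115

7.611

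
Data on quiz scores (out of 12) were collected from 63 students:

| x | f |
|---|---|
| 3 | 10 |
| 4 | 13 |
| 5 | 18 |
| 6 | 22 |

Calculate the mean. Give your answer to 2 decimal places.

4.83

Values: 3, 4, 5, 6
Σfx = 10×3 + 13×4 + 18×5 + 22×6 = 304
n = Σf = 63
Mean = 304 / 63 = 4.8254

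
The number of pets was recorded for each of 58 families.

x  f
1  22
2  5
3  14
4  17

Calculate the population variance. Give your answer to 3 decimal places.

Values: 1, 2, 3, 4
n = 58, Σfx = 142, mean = 2.4483
Σfx² = 440
Σf(x − x̄)² = Σfx² − (Σfx)²/n = 440 − 142²/58 = 92.3448
Population variance = 92.3448 / 58 = 1.5922

1.592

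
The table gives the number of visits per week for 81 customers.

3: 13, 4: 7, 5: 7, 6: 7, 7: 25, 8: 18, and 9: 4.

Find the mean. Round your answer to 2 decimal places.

6.16

Values: 3, 4, 5, 6, 7, 8, 9
Σfx = 13×3 + 7×4 + 7×5 + 7×6 + 25×7 + 18×8 + 4×9 = 499
n = Σf = 81
Mean = 499 / 81 = 6.1605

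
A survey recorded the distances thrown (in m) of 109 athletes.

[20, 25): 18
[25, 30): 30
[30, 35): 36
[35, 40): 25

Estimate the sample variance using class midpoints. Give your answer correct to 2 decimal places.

Midpoints: 22.5, 27.5, 32.5, 37.5
n = 109, Σfm = 3337.5, mean = 30.6193
Σfm² = 104981.25
Σf(m − x̄)² = Σfm² − (Σfm)²/n = 104981.25 − 3337.5²/109 = 2789.4495
Sample variance = 2789.4495 / 108 = 25.8282

25.83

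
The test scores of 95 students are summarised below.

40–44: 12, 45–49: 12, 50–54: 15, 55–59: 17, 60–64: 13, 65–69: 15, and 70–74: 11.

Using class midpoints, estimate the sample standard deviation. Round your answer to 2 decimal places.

Midpoints: 42, 47, 52, 57, 62, 67, 72
n = 95, Σfm = 5420, mean = 57.0526
Σfm² = 317800
Σf(m − x̄)² = Σfm² − (Σfm)²/n = 317800 − 5420²/95 = 8574.7368
Sample variance = 8574.7368 / 94 = 91.2206
Standard deviation = √91.2206 = 9.5509

9.55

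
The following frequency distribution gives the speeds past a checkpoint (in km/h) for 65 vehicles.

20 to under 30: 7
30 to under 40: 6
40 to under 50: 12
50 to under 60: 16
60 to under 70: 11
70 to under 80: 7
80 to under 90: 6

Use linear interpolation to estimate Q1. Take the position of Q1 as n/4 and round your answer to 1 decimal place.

42.7

Cumulative frequencies: 7, 13, 25, 41, 52, 59, 65
n = 65; position = n/4 = 16.25.
This falls in the class 40 to under 50: L = 40, F = 13, f = 12, h = 10.
Lower quartile ≈ 40 + ((16.25 − 13) / 12) × 10 = 42.7083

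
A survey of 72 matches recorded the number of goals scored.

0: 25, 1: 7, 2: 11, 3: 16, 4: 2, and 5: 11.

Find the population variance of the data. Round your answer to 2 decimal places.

Values: 0, 1, 2, 3, 4, 5
n = 72, Σfx = 140, mean = 1.9444
Σfx² = 502
Σf(x − x̄)² = Σfx² − (Σfx)²/n = 502 − 140²/72 = 229.7778
Population variance = 229.7778 / 72 = 3.1914

3.19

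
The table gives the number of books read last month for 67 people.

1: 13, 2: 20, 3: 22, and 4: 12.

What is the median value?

3

Cumulative frequencies: 13, 33, 55, 67
n = 67, so the median is the value in position (n+1)/2 = 34.
Position 34 falls at value 3.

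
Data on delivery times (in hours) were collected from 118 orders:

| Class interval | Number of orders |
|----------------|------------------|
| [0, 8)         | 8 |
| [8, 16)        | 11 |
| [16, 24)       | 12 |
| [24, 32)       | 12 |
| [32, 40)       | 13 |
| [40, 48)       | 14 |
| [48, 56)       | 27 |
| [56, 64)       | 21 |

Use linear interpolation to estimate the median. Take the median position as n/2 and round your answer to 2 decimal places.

Cumulative frequencies: 8, 19, 31, 43, 56, 70, 97, 118
n = 118; position = n/2 = 59.
This falls in the class [40, 48): L = 40, F = 56, f = 14, h = 8.
Median ≈ 40 + ((59 − 56) / 14) × 8 = 41.7143

41.71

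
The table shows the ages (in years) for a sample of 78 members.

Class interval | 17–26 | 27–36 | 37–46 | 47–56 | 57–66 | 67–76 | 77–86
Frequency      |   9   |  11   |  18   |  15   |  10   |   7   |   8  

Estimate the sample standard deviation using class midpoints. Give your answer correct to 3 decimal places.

17.960

Midpoints: 21.5, 31.5, 41.5, 51.5, 61.5, 71.5, 81.5
n = 78, Σfm = 3827, mean = 49.0641
Σfm² = 212605.5
Σf(m − x̄)² = Σfm² − (Σfm)²/n = 212605.5 − 3827²/78 = 24837.1795
Sample variance = 24837.1795 / 77 = 322.5608
Standard deviation = √322.5608 = 17.9600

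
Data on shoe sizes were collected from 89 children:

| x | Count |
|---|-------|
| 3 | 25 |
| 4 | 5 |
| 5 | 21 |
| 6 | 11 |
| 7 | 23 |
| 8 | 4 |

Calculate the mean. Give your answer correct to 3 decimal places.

Values: 3, 4, 5, 6, 7, 8
Σfx = 25×3 + 5×4 + 21×5 + 11×6 + 23×7 + 4×8 = 459
n = Σf = 89
Mean = 459 / 89 = 5.1573

5.157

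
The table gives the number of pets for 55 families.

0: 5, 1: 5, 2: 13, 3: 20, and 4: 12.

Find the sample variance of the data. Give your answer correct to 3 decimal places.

Values: 0, 1, 2, 3, 4
n = 55, Σfx = 139, mean = 2.5273
Σfx² = 429
Σf(x − x̄)² = Σfx² − (Σfx)²/n = 429 − 139²/55 = 77.7091
Sample variance = 77.7091 / 54 = 1.4391

1.439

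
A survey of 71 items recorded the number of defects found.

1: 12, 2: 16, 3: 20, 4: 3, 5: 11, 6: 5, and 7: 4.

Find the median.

3

Cumulative frequencies: 12, 28, 48, 51, 62, 67, 71
n = 71, so the median is the value in position (n+1)/2 = 36.
Position 36 falls at value 3.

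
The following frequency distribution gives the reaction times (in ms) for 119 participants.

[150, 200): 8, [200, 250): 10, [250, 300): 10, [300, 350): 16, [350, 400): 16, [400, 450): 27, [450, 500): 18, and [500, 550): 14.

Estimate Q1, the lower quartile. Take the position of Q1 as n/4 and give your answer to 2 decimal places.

Cumulative frequencies: 8, 18, 28, 44, 60, 87, 105, 119
n = 119; position = n/4 = 29.75.
This falls in the class [300, 350): L = 300, F = 28, f = 16, h = 50.
Lower quartile ≈ 300 + ((29.75 − 28) / 16) × 50 = 305.4688

305.47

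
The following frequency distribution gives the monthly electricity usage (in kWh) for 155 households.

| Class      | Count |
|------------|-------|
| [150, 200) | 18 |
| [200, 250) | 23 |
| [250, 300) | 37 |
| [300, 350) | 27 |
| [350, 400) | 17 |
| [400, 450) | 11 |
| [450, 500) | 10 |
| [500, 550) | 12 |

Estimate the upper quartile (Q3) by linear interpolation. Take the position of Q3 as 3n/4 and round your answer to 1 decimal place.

383.1

Cumulative frequencies: 18, 41, 78, 105, 122, 133, 143, 155
n = 155; position = 3n/4 = 116.25.
This falls in the class [350, 400): L = 350, F = 105, f = 17, h = 50.
Upper quartile ≈ 350 + ((116.25 − 105) / 17) × 50 = 383.0882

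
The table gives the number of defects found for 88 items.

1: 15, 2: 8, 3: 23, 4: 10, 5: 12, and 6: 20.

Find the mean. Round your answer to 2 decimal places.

3.64

Values: 1, 2, 3, 4, 5, 6
Σfx = 15×1 + 8×2 + 23×3 + 10×4 + 12×5 + 20×6 = 320
n = Σf = 88
Mean = 320 / 88 = 3.6364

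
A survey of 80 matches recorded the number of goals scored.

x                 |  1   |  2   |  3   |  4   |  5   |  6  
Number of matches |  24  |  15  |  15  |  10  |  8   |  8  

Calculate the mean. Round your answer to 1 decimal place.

Values: 1, 2, 3, 4, 5, 6
Σfx = 24×1 + 15×2 + 15×3 + 10×4 + 8×5 + 8×6 = 227
n = Σf = 80
Mean = 227 / 80 = 2.8375

2.8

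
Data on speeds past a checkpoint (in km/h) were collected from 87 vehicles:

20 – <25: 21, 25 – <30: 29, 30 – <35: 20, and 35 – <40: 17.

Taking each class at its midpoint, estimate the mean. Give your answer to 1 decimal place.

Midpoints: 22.5, 27.5, 32.5, 37.5
Σfm = 21×22.5 + 29×27.5 + 20×32.5 + 17×37.5 = 2557.5
n = Σf = 87
Mean = 2557.5 / 87 = 29.3966

29.4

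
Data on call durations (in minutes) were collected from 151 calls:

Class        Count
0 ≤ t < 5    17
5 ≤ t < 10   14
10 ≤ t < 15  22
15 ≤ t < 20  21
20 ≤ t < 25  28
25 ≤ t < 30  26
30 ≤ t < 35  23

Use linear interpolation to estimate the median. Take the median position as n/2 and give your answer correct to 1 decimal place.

20.3

Cumulative frequencies: 17, 31, 53, 74, 102, 128, 151
n = 151; position = n/2 = 75.5.
This falls in the class 20 ≤ t < 25: L = 20, F = 74, f = 28, h = 5.
Median ≈ 20 + ((75.5 − 74) / 28) × 5 = 20.2679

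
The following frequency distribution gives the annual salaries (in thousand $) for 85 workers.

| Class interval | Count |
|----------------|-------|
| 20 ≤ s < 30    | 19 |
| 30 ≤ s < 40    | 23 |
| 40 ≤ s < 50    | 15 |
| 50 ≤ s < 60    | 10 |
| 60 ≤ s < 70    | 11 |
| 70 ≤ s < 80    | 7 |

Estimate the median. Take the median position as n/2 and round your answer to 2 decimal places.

Cumulative frequencies: 19, 42, 57, 67, 78, 85
n = 85; position = n/2 = 42.5.
This falls in the class 40 ≤ s < 50: L = 40, F = 42, f = 15, h = 10.
Median ≈ 40 + ((42.5 − 42) / 15) × 10 = 40.3333

40.33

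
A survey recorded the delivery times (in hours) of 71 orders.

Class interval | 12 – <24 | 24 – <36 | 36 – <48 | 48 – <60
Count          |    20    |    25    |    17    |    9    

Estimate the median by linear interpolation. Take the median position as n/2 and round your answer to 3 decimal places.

Cumulative frequencies: 20, 45, 62, 71
n = 71; position = n/2 = 35.5.
This falls in the class 24 – <36: L = 24, F = 20, f = 25, h = 12.
Median ≈ 24 + ((35.5 − 20) / 25) × 12 = 31.4400

31.440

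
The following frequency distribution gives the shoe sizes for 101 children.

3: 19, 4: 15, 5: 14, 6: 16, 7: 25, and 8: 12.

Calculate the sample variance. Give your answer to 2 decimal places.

2.91

Values: 3, 4, 5, 6, 7, 8
n = 101, Σfx = 554, mean = 5.4851
Σfx² = 3330
Σf(x − x̄)² = Σfx² − (Σfx)²/n = 3330 − 554²/101 = 291.2277
Sample variance = 291.2277 / 100 = 2.9123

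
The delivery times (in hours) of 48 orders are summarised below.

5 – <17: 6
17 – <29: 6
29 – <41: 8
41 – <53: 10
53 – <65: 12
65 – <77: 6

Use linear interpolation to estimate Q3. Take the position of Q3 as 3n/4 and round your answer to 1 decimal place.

Cumulative frequencies: 6, 12, 20, 30, 42, 48
n = 48; position = 3n/4 = 36.
This falls in the class 53 – <65: L = 53, F = 30, f = 12, h = 12.
Upper quartile ≈ 53 + ((36 − 30) / 12) × 12 = 59.0000

59.0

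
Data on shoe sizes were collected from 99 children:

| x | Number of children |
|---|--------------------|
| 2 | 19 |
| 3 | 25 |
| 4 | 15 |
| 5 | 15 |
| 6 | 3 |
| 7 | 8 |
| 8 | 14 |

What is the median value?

Cumulative frequencies: 19, 44, 59, 74, 77, 85, 99
n = 99, so the median is the value in position (n+1)/2 = 50.
Position 50 falls at value 4.

4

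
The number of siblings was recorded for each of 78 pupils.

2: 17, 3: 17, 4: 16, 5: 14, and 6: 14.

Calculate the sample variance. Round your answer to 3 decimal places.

Values: 2, 3, 4, 5, 6
n = 78, Σfx = 303, mean = 3.8846
Σfx² = 1331
Σf(x − x̄)² = Σfx² − (Σfx)²/n = 1331 − 303²/78 = 153.9615
Sample variance = 153.9615 / 77 = 1.9995

2.000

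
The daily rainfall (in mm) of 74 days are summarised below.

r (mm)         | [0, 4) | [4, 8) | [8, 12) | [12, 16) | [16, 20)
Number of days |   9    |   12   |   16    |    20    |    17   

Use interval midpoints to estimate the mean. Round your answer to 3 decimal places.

11.297

Midpoints: 2, 6, 10, 14, 18
Σfm = 9×2 + 12×6 + 16×10 + 20×14 + 17×18 = 836
n = Σf = 74
Mean = 836 / 74 = 11.2973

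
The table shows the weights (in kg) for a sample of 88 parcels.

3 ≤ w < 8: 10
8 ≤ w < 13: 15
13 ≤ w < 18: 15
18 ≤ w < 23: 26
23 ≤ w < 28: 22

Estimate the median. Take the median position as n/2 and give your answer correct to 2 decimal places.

18.77

Cumulative frequencies: 10, 25, 40, 66, 88
n = 88; position = n/2 = 44.
This falls in the class 18 ≤ w < 23: L = 18, F = 40, f = 26, h = 5.
Median ≈ 18 + ((44 − 40) / 26) × 5 = 18.7692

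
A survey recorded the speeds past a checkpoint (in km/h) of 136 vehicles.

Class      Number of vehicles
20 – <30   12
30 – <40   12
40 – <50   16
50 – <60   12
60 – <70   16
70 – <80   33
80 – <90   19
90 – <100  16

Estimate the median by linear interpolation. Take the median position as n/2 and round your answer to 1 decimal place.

Cumulative frequencies: 12, 24, 40, 52, 68, 101, 120, 136
n = 136; position = n/2 = 68.
This falls in the class 60 – <70: L = 60, F = 52, f = 16, h = 10.
Median ≈ 60 + ((68 − 52) / 16) × 10 = 70.0000

70.0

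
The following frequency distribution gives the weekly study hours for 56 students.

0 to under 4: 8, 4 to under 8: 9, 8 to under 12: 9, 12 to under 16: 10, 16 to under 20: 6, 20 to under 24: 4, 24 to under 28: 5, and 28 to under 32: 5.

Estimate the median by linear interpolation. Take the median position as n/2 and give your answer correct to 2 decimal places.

Cumulative frequencies: 8, 17, 26, 36, 42, 46, 51, 56
n = 56; position = n/2 = 28.
This falls in the class 12 to under 16: L = 12, F = 26, f = 10, h = 4.
Median ≈ 12 + ((28 − 26) / 10) × 4 = 12.8000

12.80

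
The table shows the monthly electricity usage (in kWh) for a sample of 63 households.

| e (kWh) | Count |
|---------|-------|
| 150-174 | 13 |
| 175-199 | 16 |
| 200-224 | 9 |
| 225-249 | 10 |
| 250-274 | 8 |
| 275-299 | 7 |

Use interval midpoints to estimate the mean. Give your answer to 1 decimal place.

Midpoints: 162, 187, 212, 237, 262, 287
Σfm = 13×162 + 16×187 + 9×212 + 10×237 + 8×262 + 7×287 = 13481
n = Σf = 63
Mean = 13481 / 63 = 213.9841

214.0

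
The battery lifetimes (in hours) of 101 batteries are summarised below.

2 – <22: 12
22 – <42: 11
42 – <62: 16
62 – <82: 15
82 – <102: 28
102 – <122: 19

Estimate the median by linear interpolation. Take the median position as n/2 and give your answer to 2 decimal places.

77.33

Cumulative frequencies: 12, 23, 39, 54, 82, 101
n = 101; position = n/2 = 50.5.
This falls in the class 62 – <82: L = 62, F = 39, f = 15, h = 20.
Median ≈ 62 + ((50.5 − 39) / 15) × 20 = 77.3333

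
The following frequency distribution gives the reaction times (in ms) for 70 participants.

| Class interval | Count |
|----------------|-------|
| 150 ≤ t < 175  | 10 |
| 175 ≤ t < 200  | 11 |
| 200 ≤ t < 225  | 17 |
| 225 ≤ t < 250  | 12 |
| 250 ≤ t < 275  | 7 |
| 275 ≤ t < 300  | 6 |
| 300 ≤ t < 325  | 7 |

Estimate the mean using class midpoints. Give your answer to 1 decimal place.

Midpoints: 162.5, 187.5, 212.5, 237.5, 262.5, 287.5, 312.5
Σfm = 10×162.5 + 11×187.5 + 17×212.5 + 12×237.5 + 7×262.5 + 6×287.5 + 7×312.5 = 15900
n = Σf = 70
Mean = 15900 / 70 = 227.1429

227.1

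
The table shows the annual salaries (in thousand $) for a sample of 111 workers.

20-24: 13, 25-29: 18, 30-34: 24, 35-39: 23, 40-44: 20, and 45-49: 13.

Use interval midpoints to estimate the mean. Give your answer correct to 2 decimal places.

Midpoints: 22, 27, 32, 37, 42, 47
Σfm = 13×22 + 18×27 + 24×32 + 23×37 + 20×42 + 13×47 = 3842
n = Σf = 111
Mean = 3842 / 111 = 34.6126

34.61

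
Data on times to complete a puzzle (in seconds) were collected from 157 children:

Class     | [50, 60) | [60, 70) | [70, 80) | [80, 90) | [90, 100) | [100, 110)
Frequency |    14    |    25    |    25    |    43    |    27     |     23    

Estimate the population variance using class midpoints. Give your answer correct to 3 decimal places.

Midpoints: 55, 65, 75, 85, 95, 105
n = 157, Σfm = 12905, mean = 82.1975
Σfm² = 1096525
Σf(m − x̄)² = Σfm² − (Σfm)²/n = 1096525 − 12905²/157 = 35766.8790
Population variance = 35766.8790 / 157 = 227.8145

227.815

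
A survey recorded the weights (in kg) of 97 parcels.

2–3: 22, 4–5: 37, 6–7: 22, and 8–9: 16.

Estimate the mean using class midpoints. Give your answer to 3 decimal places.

5.160

Midpoints: 2.5, 4.5, 6.5, 8.5
Σfm = 22×2.5 + 37×4.5 + 22×6.5 + 16×8.5 = 500.5
n = Σf = 97
Mean = 500.5 / 97 = 5.1598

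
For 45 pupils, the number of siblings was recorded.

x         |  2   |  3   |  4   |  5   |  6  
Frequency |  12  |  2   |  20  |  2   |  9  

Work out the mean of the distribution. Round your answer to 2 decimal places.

3.87

Values: 2, 3, 4, 5, 6
Σfx = 12×2 + 2×3 + 20×4 + 2×5 + 9×6 = 174
n = Σf = 45
Mean = 174 / 45 = 3.8667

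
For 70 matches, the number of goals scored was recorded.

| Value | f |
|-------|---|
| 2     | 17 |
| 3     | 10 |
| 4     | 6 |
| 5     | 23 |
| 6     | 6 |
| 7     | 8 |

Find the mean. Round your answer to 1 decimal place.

Values: 2, 3, 4, 5, 6, 7
Σfx = 17×2 + 10×3 + 6×4 + 23×5 + 6×6 + 8×7 = 295
n = Σf = 70
Mean = 295 / 70 = 4.2143

4.2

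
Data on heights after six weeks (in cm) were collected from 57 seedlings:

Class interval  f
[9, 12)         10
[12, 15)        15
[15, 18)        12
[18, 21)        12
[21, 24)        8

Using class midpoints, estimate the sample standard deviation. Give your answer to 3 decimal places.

Midpoints: 10.5, 13.5, 16.5, 19.5, 22.5
n = 57, Σfm = 919.5, mean = 16.1316
Σfm² = 15716.25
Σf(m − x̄)² = Σfm² − (Σfm)²/n = 15716.25 − 919.5²/57 = 883.2632
Sample variance = 883.2632 / 56 = 15.7726
Standard deviation = √15.7726 = 3.9715

3.971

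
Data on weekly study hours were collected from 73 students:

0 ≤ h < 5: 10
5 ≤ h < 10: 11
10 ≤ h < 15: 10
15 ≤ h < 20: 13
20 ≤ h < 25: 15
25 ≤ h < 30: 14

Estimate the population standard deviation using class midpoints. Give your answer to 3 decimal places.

8.482

Midpoints: 2.5, 7.5, 12.5, 17.5, 22.5, 27.5
n = 73, Σfm = 1182.5, mean = 16.1986
Σfm² = 24406.25
Σf(m − x̄)² = Σfm² − (Σfm)²/n = 24406.25 − 1182.5²/73 = 5251.3699
Population variance = 5251.3699 / 73 = 71.9366
Standard deviation = √71.9366 = 8.4815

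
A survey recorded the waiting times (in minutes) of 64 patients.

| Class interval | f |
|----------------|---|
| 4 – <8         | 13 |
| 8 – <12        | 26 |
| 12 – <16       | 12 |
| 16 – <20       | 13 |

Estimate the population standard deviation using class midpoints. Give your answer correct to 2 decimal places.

4.10

Midpoints: 6, 10, 14, 18
n = 64, Σfm = 740, mean = 11.5625
Σfm² = 9632
Σf(m − x̄)² = Σfm² − (Σfm)²/n = 9632 − 740²/64 = 1075.7500
Population variance = 1075.7500 / 64 = 16.8086
Standard deviation = √16.8086 = 4.0998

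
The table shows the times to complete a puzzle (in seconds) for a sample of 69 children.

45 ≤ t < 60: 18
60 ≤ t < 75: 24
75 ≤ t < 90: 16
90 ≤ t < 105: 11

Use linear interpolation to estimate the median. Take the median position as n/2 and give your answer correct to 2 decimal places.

70.31

Cumulative frequencies: 18, 42, 58, 69
n = 69; position = n/2 = 34.5.
This falls in the class 60 ≤ t < 75: L = 60, F = 18, f = 24, h = 15.
Median ≈ 60 + ((34.5 − 18) / 24) × 15 = 70.3125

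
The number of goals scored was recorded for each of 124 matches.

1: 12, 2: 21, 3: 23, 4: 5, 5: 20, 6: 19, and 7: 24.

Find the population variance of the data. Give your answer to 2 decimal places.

Values: 1, 2, 3, 4, 5, 6, 7
n = 124, Σfx = 525, mean = 4.2339
Σfx² = 2743
Σf(x − x̄)² = Σfx² − (Σfx)²/n = 2743 − 525²/124 = 520.2177
Population variance = 520.2177 / 124 = 4.1953

4.20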